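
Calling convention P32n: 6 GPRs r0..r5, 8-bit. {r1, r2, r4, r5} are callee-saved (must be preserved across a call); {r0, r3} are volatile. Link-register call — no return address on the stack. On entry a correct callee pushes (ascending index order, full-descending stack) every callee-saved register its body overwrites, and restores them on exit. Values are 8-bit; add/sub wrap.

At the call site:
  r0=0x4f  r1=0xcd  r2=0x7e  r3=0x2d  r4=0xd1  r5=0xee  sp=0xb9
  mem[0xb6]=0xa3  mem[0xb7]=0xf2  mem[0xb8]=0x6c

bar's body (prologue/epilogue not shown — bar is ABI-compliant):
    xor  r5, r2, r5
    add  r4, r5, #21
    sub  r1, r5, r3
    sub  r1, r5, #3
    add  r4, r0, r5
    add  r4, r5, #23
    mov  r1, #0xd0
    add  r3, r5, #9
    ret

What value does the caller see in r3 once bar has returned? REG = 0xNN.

REG = 0x99

prologue: push r1 -> mem[0xb8]=0xcd, sp=0xb8
prologue: push r4 -> mem[0xb7]=0xd1, sp=0xb7
prologue: push r5 -> mem[0xb6]=0xee, sp=0xb6
body[0] xor  r5, r2, r5 -> r5=0x90
body[1] add  r4, r5, #21 -> r4=0xa5
body[2] sub  r1, r5, r3 -> r1=0x63
body[3] sub  r1, r5, #3 -> r1=0x8d
body[4] add  r4, r0, r5 -> r4=0xdf
body[5] add  r4, r5, #23 -> r4=0xa7
body[6] mov  r1, #0xd0 -> r1=0xd0
body[7] add  r3, r5, #9 -> r3=0x99
epilogue: pop r5=0xee, sp=0xb7
epilogue: pop r4=0xd1, sp=0xb8
epilogue: pop r1=0xcd, sp=0xb9
r3 is caller-saved -> body value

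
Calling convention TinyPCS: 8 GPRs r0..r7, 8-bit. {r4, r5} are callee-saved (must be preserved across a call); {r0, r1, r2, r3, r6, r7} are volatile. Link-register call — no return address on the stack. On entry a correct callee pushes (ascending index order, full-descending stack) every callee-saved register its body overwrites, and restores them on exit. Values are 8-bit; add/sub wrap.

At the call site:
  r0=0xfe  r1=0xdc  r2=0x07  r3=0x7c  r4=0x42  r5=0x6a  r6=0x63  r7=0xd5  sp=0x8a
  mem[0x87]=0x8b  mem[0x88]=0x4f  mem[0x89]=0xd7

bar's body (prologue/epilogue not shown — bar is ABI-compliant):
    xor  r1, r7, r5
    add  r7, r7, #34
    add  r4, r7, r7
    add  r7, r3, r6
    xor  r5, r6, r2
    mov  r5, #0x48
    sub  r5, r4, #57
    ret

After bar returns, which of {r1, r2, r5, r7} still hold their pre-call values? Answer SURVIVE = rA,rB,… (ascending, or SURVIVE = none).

prologue: push r4 → mem[0x89]=0x42, sp=0x89
prologue: push r5 → mem[0x88]=0x6a, sp=0x88
body[0] xor  r1, r7, r5 → r1=0xbf
body[1] add  r7, r7, #34 → r7=0xf7
body[2] add  r4, r7, r7 → r4=0xee
body[3] add  r7, r3, r6 → r7=0xdf
body[4] xor  r5, r6, r2 → r5=0x64
body[5] mov  r5, #0x48 → r5=0x48
body[6] sub  r5, r4, #57 → r5=0xb5
epilogue: pop r5=0x6a, sp=0x89
epilogue: pop r4=0x42, sp=0x8a
r1: caller-saved, written=True
r2: caller-saved, written=False
r5: callee-saved, written=True
r7: caller-saved, written=True

SURVIVE = r2,r5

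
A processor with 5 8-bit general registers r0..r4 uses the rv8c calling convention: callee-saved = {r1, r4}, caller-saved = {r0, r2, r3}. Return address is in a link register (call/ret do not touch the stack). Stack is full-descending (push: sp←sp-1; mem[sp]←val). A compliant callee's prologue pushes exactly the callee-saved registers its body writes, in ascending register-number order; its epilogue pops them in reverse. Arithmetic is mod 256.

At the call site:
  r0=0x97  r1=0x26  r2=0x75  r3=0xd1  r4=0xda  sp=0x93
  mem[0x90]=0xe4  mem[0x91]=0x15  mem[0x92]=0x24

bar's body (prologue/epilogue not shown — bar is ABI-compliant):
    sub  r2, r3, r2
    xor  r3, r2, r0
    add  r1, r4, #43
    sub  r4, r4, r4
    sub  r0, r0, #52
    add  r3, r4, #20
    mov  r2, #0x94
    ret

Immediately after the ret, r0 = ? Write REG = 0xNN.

REG = 0x63

prologue: push r1 -> mem[0x92]=0x26, sp=0x92
prologue: push r4 -> mem[0x91]=0xda, sp=0x91
body[0] sub  r2, r3, r2 -> r2=0x5c
body[1] xor  r3, r2, r0 -> r3=0xcb
body[2] add  r1, r4, #43 -> r1=0x05
body[3] sub  r4, r4, r4 -> r4=0x00
body[4] sub  r0, r0, #52 -> r0=0x63
body[5] add  r3, r4, #20 -> r3=0x14
body[6] mov  r2, #0x94 -> r2=0x94
epilogue: pop r4=0xda, sp=0x92
epilogue: pop r1=0x26, sp=0x93
r0 is caller-saved -> body value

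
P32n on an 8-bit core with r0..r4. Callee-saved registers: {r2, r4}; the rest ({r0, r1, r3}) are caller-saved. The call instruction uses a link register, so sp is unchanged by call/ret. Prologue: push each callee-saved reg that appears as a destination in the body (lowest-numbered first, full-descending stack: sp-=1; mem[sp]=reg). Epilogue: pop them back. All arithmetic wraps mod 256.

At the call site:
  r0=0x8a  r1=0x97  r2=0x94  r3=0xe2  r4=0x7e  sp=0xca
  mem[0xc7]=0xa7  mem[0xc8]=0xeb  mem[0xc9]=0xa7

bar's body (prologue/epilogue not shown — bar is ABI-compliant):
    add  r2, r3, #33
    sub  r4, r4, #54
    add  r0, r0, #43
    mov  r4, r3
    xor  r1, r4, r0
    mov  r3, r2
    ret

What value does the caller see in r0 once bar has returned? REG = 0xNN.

prologue: push r2 -> mem[0xc9]=0x94, sp=0xc9
prologue: push r4 -> mem[0xc8]=0x7e, sp=0xc8
body[0] add  r2, r3, #33 -> r2=0x03
body[1] sub  r4, r4, #54 -> r4=0x48
body[2] add  r0, r0, #43 -> r0=0xb5
body[3] mov  r4, r3 -> r4=0xe2
body[4] xor  r1, r4, r0 -> r1=0x57
body[5] mov  r3, r2 -> r3=0x03
epilogue: pop r4=0x7e, sp=0xc9
epilogue: pop r2=0x94, sp=0xca
r0 is caller-saved -> body value

REG = 0xb5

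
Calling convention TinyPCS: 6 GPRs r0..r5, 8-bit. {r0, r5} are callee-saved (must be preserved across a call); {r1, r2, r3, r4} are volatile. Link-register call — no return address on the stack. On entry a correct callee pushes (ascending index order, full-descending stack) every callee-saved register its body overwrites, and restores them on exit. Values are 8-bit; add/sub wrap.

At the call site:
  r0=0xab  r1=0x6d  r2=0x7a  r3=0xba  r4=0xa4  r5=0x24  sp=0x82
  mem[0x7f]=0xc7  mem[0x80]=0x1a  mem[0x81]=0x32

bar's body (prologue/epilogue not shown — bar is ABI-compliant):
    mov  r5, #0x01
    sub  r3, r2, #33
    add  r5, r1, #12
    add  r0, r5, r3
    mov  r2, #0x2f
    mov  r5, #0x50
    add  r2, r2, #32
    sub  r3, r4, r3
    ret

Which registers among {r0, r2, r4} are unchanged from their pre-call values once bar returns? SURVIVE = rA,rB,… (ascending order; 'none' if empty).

SURVIVE = r0,r4

prologue: push r0 → mem[0x81]=0xab, sp=0x81
prologue: push r5 → mem[0x80]=0x24, sp=0x80
body[0] mov  r5, #0x01 → r5=0x01
body[1] sub  r3, r2, #33 → r3=0x59
body[2] add  r5, r1, #12 → r5=0x79
body[3] add  r0, r5, r3 → r0=0xd2
body[4] mov  r2, #0x2f → r2=0x2f
body[5] mov  r5, #0x50 → r5=0x50
body[6] add  r2, r2, #32 → r2=0x4f
body[7] sub  r3, r4, r3 → r3=0x4b
epilogue: pop r5=0x24, sp=0x81
epilogue: pop r0=0xab, sp=0x82
r0: callee-saved, written=True
r2: caller-saved, written=True
r4: caller-saved, written=False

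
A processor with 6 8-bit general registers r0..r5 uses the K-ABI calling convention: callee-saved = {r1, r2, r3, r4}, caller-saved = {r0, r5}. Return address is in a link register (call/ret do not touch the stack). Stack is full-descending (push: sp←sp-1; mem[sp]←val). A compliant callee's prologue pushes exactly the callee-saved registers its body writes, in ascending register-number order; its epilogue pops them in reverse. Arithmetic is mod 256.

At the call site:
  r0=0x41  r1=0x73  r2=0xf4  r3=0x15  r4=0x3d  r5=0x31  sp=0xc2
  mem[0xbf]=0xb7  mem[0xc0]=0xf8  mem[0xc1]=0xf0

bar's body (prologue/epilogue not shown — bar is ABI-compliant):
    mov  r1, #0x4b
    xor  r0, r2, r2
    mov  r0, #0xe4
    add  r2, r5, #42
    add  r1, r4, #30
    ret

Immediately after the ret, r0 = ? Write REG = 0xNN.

REG = 0xe4

prologue: push r1 -> mem[0xc1]=0x73, sp=0xc1
prologue: push r2 -> mem[0xc0]=0xf4, sp=0xc0
body[0] mov  r1, #0x4b -> r1=0x4b
body[1] xor  r0, r2, r2 -> r0=0x00
body[2] mov  r0, #0xe4 -> r0=0xe4
body[3] add  r2, r5, #42 -> r2=0x5b
body[4] add  r1, r4, #30 -> r1=0x5b
epilogue: pop r2=0xf4, sp=0xc1
epilogue: pop r1=0x73, sp=0xc2
r0 is caller-saved -> body value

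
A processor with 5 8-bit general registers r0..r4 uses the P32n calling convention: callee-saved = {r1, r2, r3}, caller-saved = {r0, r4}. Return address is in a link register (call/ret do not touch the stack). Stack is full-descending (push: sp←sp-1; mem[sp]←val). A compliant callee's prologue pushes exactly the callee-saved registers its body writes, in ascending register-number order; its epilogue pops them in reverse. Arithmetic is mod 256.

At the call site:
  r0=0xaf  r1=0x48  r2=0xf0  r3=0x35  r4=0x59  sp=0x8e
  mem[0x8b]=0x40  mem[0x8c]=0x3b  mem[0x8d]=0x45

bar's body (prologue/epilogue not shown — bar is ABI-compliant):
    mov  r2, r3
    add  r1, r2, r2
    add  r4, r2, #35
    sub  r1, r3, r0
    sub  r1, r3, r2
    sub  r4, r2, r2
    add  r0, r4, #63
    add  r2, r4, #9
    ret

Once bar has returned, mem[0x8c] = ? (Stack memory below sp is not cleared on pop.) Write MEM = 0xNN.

prologue: push r1 → mem[0x8d]=0x48, sp=0x8d
prologue: push r2 → mem[0x8c]=0xf0, sp=0x8c
body[0] mov  r2, r3 → r2=0x35
body[1] add  r1, r2, r2 → r1=0x6a
body[2] add  r4, r2, #35 → r4=0x58
body[3] sub  r1, r3, r0 → r1=0x86
body[4] sub  r1, r3, r2 → r1=0x00
body[5] sub  r4, r2, r2 → r4=0x00
body[6] add  r0, r4, #63 → r0=0x3f
body[7] add  r2, r4, #9 → r2=0x09
epilogue: pop r2=0xf0, sp=0x8d
epilogue: pop r1=0x48, sp=0x8e
prologue pushed ['r1', 'r2'] at ['0x8d', '0x8c']

MEM = 0xf0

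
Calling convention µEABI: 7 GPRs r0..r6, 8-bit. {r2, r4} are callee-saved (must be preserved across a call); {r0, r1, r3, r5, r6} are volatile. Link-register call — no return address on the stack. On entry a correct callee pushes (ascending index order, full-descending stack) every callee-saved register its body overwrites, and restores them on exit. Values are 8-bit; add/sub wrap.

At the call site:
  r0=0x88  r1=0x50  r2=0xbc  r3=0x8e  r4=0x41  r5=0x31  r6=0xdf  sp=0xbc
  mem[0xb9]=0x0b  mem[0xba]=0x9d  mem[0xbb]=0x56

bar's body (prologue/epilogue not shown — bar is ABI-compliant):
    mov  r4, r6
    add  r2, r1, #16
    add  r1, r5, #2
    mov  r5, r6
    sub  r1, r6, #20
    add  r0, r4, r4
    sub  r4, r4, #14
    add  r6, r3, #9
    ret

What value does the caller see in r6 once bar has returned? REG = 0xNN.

REG = 0x97

prologue: push r2 -> mem[0xbb]=0xbc, sp=0xbb
prologue: push r4 -> mem[0xba]=0x41, sp=0xba
body[0] mov  r4, r6 -> r4=0xdf
body[1] add  r2, r1, #16 -> r2=0x60
body[2] add  r1, r5, #2 -> r1=0x33
body[3] mov  r5, r6 -> r5=0xdf
body[4] sub  r1, r6, #20 -> r1=0xcb
body[5] add  r0, r4, r4 -> r0=0xbe
body[6] sub  r4, r4, #14 -> r4=0xd1
body[7] add  r6, r3, #9 -> r6=0x97
epilogue: pop r4=0x41, sp=0xbb
epilogue: pop r2=0xbc, sp=0xbc
r6 is caller-saved -> body value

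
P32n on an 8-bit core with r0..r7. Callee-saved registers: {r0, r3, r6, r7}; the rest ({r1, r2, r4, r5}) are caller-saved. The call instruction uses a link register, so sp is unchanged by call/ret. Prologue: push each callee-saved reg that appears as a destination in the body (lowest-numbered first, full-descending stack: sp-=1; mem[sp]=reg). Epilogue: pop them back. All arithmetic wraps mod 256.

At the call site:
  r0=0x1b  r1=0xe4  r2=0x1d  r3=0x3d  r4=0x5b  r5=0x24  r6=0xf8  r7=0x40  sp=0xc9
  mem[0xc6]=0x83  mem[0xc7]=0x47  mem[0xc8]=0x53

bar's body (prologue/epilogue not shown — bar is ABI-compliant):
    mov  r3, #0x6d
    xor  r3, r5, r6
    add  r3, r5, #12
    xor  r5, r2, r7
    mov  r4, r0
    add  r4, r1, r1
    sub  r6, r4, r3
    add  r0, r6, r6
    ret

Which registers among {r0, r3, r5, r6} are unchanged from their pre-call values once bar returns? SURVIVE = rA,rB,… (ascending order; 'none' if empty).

SURVIVE = r0,r3,r6

prologue: push r0 → mem[0xc8]=0x1b, sp=0xc8
prologue: push r3 → mem[0xc7]=0x3d, sp=0xc7
prologue: push r6 → mem[0xc6]=0xf8, sp=0xc6
body[0] mov  r3, #0x6d → r3=0x6d
body[1] xor  r3, r5, r6 → r3=0xdc
body[2] add  r3, r5, #12 → r3=0x30
body[3] xor  r5, r2, r7 → r5=0x5d
body[4] mov  r4, r0 → r4=0x1b
body[5] add  r4, r1, r1 → r4=0xc8
body[6] sub  r6, r4, r3 → r6=0x98
body[7] add  r0, r6, r6 → r0=0x30
epilogue: pop r6=0xf8, sp=0xc7
epilogue: pop r3=0x3d, sp=0xc8
epilogue: pop r0=0x1b, sp=0xc9
r0: callee-saved, written=True
r3: callee-saved, written=True
r5: caller-saved, written=True
r6: callee-saved, written=True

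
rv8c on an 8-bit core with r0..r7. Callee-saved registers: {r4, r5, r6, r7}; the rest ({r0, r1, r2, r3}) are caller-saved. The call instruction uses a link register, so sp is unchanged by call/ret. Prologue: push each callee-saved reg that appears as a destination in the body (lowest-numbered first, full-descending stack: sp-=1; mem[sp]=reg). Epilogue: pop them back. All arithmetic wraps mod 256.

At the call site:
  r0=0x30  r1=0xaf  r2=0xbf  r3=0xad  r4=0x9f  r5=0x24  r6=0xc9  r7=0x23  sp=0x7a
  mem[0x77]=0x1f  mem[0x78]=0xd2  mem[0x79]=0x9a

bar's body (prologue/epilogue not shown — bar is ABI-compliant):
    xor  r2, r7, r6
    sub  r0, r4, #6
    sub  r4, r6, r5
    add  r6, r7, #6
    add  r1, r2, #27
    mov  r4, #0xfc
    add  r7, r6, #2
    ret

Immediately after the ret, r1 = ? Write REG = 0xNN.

REG = 0x05

prologue: push r4 → mem[0x79]=0x9f, sp=0x79
prologue: push r6 → mem[0x78]=0xc9, sp=0x78
prologue: push r7 → mem[0x77]=0x23, sp=0x77
body[0] xor  r2, r7, r6 → r2=0xea
body[1] sub  r0, r4, #6 → r0=0x99
body[2] sub  r4, r6, r5 → r4=0xa5
body[3] add  r6, r7, #6 → r6=0x29
body[4] add  r1, r2, #27 → r1=0x05
body[5] mov  r4, #0xfc → r4=0xfc
body[6] add  r7, r6, #2 → r7=0x2b
epilogue: pop r7=0x23, sp=0x78
epilogue: pop r6=0xc9, sp=0x79
epilogue: pop r4=0x9f, sp=0x7a
r1 is caller-saved → body value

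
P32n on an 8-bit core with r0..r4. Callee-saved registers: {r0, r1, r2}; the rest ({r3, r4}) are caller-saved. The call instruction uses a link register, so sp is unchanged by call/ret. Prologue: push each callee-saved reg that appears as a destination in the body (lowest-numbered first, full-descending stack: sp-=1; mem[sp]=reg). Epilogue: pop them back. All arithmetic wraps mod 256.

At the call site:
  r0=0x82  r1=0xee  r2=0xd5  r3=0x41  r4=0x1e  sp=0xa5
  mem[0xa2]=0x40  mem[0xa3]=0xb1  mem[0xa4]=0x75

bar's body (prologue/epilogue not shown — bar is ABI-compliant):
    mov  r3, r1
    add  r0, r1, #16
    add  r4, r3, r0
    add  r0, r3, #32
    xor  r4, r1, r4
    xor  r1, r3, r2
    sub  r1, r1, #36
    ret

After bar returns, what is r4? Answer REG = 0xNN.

REG = 0x02

prologue: push r0 -> mem[0xa4]=0x82, sp=0xa4
prologue: push r1 -> mem[0xa3]=0xee, sp=0xa3
body[0] mov  r3, r1 -> r3=0xee
body[1] add  r0, r1, #16 -> r0=0xfe
body[2] add  r4, r3, r0 -> r4=0xec
body[3] add  r0, r3, #32 -> r0=0x0e
body[4] xor  r4, r1, r4 -> r4=0x02
body[5] xor  r1, r3, r2 -> r1=0x3b
body[6] sub  r1, r1, #36 -> r1=0x17
epilogue: pop r1=0xee, sp=0xa4
epilogue: pop r0=0x82, sp=0xa5
r4 is caller-saved -> body value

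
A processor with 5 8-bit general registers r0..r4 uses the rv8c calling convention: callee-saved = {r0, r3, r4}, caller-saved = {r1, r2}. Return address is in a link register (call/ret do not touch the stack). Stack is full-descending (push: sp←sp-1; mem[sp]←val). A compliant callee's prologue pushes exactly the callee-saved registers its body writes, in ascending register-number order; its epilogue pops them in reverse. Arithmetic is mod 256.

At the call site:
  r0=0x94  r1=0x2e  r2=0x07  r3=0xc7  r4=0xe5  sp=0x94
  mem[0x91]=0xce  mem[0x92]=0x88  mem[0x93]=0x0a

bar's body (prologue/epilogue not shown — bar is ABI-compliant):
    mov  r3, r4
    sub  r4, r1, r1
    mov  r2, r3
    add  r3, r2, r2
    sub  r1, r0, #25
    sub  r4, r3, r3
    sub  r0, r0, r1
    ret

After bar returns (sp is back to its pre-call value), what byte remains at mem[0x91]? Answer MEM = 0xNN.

MEM = 0xe5

prologue: push r0 -> mem[0x93]=0x94, sp=0x93
prologue: push r3 -> mem[0x92]=0xc7, sp=0x92
prologue: push r4 -> mem[0x91]=0xe5, sp=0x91
body[0] mov  r3, r4 -> r3=0xe5
body[1] sub  r4, r1, r1 -> r4=0x00
body[2] mov  r2, r3 -> r2=0xe5
body[3] add  r3, r2, r2 -> r3=0xca
body[4] sub  r1, r0, #25 -> r1=0x7b
body[5] sub  r4, r3, r3 -> r4=0x00
body[6] sub  r0, r0, r1 -> r0=0x19
epilogue: pop r4=0xe5, sp=0x92
epilogue: pop r3=0xc7, sp=0x93
epilogue: pop r0=0x94, sp=0x94
prologue pushed ['r0', 'r3', 'r4'] at ['0x93', '0x92', '0x91']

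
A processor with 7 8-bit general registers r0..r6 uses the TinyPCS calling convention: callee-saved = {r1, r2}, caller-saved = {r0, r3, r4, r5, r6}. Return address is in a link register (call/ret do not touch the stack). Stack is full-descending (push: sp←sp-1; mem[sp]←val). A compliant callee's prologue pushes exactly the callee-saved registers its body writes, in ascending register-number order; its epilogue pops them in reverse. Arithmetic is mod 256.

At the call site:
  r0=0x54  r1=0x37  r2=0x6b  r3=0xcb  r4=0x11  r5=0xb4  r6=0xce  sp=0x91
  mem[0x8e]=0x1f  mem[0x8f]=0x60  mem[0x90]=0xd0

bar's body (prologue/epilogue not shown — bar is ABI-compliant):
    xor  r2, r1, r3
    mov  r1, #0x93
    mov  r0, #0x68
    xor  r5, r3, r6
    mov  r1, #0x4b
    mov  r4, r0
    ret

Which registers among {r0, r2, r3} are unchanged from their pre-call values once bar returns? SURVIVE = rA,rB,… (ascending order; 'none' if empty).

SURVIVE = r2,r3

prologue: push r1 -> mem[0x90]=0x37, sp=0x90
prologue: push r2 -> mem[0x8f]=0x6b, sp=0x8f
body[0] xor  r2, r1, r3 -> r2=0xfc
body[1] mov  r1, #0x93 -> r1=0x93
body[2] mov  r0, #0x68 -> r0=0x68
body[3] xor  r5, r3, r6 -> r5=0x05
body[4] mov  r1, #0x4b -> r1=0x4b
body[5] mov  r4, r0 -> r4=0x68
epilogue: pop r2=0x6b, sp=0x90
epilogue: pop r1=0x37, sp=0x91
r0: caller-saved, written=True
r2: callee-saved, written=True
r3: caller-saved, written=False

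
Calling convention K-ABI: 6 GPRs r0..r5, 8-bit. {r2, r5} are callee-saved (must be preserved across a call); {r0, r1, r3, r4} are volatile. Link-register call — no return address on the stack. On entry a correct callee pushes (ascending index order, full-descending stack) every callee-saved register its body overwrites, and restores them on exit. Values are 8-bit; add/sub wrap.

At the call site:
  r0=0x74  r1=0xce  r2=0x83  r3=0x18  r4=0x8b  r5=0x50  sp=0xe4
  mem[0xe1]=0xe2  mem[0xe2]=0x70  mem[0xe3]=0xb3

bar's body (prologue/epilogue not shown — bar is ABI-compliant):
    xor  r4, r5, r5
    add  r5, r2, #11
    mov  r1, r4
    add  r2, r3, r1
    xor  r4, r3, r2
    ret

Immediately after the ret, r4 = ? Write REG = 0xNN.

prologue: push r2 -> mem[0xe3]=0x83, sp=0xe3
prologue: push r5 -> mem[0xe2]=0x50, sp=0xe2
body[0] xor  r4, r5, r5 -> r4=0x00
body[1] add  r5, r2, #11 -> r5=0x8e
body[2] mov  r1, r4 -> r1=0x00
body[3] add  r2, r3, r1 -> r2=0x18
body[4] xor  r4, r3, r2 -> r4=0x00
epilogue: pop r5=0x50, sp=0xe3
epilogue: pop r2=0x83, sp=0xe4
r4 is caller-saved -> body value

REG = 0x00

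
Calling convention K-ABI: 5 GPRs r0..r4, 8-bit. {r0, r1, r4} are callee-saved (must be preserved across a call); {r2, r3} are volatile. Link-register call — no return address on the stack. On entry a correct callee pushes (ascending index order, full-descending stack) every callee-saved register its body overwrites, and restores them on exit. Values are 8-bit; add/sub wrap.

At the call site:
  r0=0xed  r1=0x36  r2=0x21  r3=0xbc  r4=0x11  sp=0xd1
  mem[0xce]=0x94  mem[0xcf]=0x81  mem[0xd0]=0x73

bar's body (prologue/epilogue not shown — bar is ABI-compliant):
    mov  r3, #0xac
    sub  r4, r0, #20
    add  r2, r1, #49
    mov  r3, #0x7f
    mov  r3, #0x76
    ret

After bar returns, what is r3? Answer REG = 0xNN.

REG = 0x76

prologue: push r4 -> mem[0xd0]=0x11, sp=0xd0
body[0] mov  r3, #0xac -> r3=0xac
body[1] sub  r4, r0, #20 -> r4=0xd9
body[2] add  r2, r1, #49 -> r2=0x67
body[3] mov  r3, #0x7f -> r3=0x7f
body[4] mov  r3, #0x76 -> r3=0x76
epilogue: pop r4=0x11, sp=0xd1
r3 is caller-saved -> body value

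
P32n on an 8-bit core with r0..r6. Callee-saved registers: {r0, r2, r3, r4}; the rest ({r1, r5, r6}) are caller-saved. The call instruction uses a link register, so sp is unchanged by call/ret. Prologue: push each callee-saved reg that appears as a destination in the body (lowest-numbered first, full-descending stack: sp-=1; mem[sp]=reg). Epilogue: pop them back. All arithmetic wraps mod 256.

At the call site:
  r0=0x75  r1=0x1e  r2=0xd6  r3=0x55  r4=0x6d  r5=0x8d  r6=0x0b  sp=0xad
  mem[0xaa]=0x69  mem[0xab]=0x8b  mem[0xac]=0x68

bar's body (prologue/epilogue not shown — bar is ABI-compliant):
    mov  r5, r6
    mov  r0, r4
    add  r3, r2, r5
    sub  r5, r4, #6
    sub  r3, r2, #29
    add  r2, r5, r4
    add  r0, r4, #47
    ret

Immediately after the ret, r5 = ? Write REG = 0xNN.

prologue: push r0 → mem[0xac]=0x75, sp=0xac
prologue: push r2 → mem[0xab]=0xd6, sp=0xab
prologue: push r3 → mem[0xaa]=0x55, sp=0xaa
body[0] mov  r5, r6 → r5=0x0b
body[1] mov  r0, r4 → r0=0x6d
body[2] add  r3, r2, r5 → r3=0xe1
body[3] sub  r5, r4, #6 → r5=0x67
body[4] sub  r3, r2, #29 → r3=0xb9
body[5] add  r2, r5, r4 → r2=0xd4
body[6] add  r0, r4, #47 → r0=0x9c
epilogue: pop r3=0x55, sp=0xab
epilogue: pop r2=0xd6, sp=0xac
epilogue: pop r0=0x75, sp=0xad
r5 is caller-saved → body value

REG = 0x67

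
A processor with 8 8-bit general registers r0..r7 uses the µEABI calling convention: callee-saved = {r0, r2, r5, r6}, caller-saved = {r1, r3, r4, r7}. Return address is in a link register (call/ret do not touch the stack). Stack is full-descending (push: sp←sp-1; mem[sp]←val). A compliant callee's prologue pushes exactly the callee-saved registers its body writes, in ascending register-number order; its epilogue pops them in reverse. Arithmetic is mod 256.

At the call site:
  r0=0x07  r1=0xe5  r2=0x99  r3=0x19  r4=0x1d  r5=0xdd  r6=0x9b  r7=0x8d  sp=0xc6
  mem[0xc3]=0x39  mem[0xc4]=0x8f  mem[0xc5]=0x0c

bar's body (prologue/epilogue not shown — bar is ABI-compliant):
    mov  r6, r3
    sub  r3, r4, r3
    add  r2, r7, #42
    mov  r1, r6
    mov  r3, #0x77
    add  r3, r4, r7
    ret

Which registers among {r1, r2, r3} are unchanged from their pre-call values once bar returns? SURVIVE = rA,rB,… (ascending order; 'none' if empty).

SURVIVE = r2

prologue: push r2 → mem[0xc5]=0x99, sp=0xc5
prologue: push r6 → mem[0xc4]=0x9b, sp=0xc4
body[0] mov  r6, r3 → r6=0x19
body[1] sub  r3, r4, r3 → r3=0x04
body[2] add  r2, r7, #42 → r2=0xb7
body[3] mov  r1, r6 → r1=0x19
body[4] mov  r3, #0x77 → r3=0x77
body[5] add  r3, r4, r7 → r3=0xaa
epilogue: pop r6=0x9b, sp=0xc5
epilogue: pop r2=0x99, sp=0xc6
r1: caller-saved, written=True
r2: callee-saved, written=True
r3: caller-saved, written=True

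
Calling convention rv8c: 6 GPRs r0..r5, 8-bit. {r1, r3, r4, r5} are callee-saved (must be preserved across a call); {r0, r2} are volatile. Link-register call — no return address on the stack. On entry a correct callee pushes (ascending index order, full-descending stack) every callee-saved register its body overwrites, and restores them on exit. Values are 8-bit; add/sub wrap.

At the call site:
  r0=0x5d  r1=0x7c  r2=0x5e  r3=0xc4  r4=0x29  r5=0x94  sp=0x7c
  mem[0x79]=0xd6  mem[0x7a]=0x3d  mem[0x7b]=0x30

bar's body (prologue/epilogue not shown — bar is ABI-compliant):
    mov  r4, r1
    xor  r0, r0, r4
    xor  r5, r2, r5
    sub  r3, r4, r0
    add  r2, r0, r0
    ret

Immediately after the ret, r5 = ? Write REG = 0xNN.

prologue: push r3 -> mem[0x7b]=0xc4, sp=0x7b
prologue: push r4 -> mem[0x7a]=0x29, sp=0x7a
prologue: push r5 -> mem[0x79]=0x94, sp=0x79
body[0] mov  r4, r1 -> r4=0x7c
body[1] xor  r0, r0, r4 -> r0=0x21
body[2] xor  r5, r2, r5 -> r5=0xca
body[3] sub  r3, r4, r0 -> r3=0x5b
body[4] add  r2, r0, r0 -> r2=0x42
epilogue: pop r5=0x94, sp=0x7a
epilogue: pop r4=0x29, sp=0x7b
epilogue: pop r3=0xc4, sp=0x7c
r5 is callee-saved -> restored

REG = 0x94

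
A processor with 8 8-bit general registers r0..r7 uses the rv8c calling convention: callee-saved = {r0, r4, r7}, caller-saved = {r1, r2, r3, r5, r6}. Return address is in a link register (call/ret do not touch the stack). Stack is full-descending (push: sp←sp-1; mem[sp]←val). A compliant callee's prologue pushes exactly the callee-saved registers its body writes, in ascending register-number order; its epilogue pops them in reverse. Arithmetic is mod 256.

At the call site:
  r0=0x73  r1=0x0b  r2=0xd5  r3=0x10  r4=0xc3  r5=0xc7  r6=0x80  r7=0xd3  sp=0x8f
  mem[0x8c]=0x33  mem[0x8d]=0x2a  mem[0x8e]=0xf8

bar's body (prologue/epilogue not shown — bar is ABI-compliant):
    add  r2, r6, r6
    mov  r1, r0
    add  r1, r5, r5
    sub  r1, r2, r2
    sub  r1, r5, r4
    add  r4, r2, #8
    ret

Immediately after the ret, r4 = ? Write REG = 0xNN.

prologue: push r4 -> mem[0x8e]=0xc3, sp=0x8e
body[0] add  r2, r6, r6 -> r2=0x00
body[1] mov  r1, r0 -> r1=0x73
body[2] add  r1, r5, r5 -> r1=0x8e
body[3] sub  r1, r2, r2 -> r1=0x00
body[4] sub  r1, r5, r4 -> r1=0x04
body[5] add  r4, r2, #8 -> r4=0x08
epilogue: pop r4=0xc3, sp=0x8f
r4 is callee-saved -> restored

REG = 0xc3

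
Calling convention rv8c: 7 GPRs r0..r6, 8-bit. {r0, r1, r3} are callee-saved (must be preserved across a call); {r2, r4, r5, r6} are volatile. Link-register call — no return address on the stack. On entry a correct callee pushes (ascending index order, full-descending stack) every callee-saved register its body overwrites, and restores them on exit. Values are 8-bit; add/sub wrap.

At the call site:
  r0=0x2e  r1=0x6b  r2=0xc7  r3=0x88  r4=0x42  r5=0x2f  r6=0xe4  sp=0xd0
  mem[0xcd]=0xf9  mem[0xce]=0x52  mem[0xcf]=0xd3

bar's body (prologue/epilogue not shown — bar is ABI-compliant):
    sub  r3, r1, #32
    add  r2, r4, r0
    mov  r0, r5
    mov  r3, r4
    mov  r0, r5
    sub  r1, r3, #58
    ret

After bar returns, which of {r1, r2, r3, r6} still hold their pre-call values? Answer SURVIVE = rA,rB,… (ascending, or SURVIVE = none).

SURVIVE = r1,r3,r6

prologue: push r0 → mem[0xcf]=0x2e, sp=0xcf
prologue: push r1 → mem[0xce]=0x6b, sp=0xce
prologue: push r3 → mem[0xcd]=0x88, sp=0xcd
body[0] sub  r3, r1, #32 → r3=0x4b
body[1] add  r2, r4, r0 → r2=0x70
body[2] mov  r0, r5 → r0=0x2f
body[3] mov  r3, r4 → r3=0x42
body[4] mov  r0, r5 → r0=0x2f
body[5] sub  r1, r3, #58 → r1=0x08
epilogue: pop r3=0x88, sp=0xce
epilogue: pop r1=0x6b, sp=0xcf
epilogue: pop r0=0x2e, sp=0xd0
r1: callee-saved, written=True
r2: caller-saved, written=True
r3: callee-saved, written=True
r6: caller-saved, written=False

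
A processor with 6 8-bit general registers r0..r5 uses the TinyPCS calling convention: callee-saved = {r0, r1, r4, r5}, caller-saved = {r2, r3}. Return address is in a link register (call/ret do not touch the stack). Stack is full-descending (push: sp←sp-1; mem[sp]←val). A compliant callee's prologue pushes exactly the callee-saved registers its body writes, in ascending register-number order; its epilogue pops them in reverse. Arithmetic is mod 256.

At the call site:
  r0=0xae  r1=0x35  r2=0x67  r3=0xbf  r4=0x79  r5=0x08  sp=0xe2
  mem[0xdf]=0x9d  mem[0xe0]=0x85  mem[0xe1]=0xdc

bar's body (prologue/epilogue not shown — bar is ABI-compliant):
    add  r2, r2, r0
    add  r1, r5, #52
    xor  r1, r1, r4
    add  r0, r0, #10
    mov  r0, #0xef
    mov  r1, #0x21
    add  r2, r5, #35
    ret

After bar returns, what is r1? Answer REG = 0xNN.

prologue: push r0 → mem[0xe1]=0xae, sp=0xe1
prologue: push r1 → mem[0xe0]=0x35, sp=0xe0
body[0] add  r2, r2, r0 → r2=0x15
body[1] add  r1, r5, #52 → r1=0x3c
body[2] xor  r1, r1, r4 → r1=0x45
body[3] add  r0, r0, #10 → r0=0xb8
body[4] mov  r0, #0xef → r0=0xef
body[5] mov  r1, #0x21 → r1=0x21
body[6] add  r2, r5, #35 → r2=0x2b
epilogue: pop r1=0x35, sp=0xe1
epilogue: pop r0=0xae, sp=0xe2
r1 is callee-saved → restored

REG = 0x35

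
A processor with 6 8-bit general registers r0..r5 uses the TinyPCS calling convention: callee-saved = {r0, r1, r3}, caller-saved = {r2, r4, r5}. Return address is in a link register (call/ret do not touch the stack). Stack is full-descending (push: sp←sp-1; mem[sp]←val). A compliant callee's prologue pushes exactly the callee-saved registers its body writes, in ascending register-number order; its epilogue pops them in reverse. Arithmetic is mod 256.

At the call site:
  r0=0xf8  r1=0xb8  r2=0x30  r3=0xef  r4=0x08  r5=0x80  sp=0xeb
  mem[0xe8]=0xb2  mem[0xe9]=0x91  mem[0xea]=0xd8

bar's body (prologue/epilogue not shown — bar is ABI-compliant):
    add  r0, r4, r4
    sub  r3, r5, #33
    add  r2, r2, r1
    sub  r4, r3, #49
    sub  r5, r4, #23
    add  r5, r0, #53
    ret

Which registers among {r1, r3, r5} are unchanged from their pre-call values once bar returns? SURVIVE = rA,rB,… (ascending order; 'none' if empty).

prologue: push r0 → mem[0xea]=0xf8, sp=0xea
prologue: push r3 → mem[0xe9]=0xef, sp=0xe9
body[0] add  r0, r4, r4 → r0=0x10
body[1] sub  r3, r5, #33 → r3=0x5f
body[2] add  r2, r2, r1 → r2=0xe8
body[3] sub  r4, r3, #49 → r4=0x2e
body[4] sub  r5, r4, #23 → r5=0x17
body[5] add  r5, r0, #53 → r5=0x45
epilogue: pop r3=0xef, sp=0xea
epilogue: pop r0=0xf8, sp=0xeb
r1: callee-saved, written=False
r3: callee-saved, written=True
r5: caller-saved, written=True

SURVIVE = r1,r3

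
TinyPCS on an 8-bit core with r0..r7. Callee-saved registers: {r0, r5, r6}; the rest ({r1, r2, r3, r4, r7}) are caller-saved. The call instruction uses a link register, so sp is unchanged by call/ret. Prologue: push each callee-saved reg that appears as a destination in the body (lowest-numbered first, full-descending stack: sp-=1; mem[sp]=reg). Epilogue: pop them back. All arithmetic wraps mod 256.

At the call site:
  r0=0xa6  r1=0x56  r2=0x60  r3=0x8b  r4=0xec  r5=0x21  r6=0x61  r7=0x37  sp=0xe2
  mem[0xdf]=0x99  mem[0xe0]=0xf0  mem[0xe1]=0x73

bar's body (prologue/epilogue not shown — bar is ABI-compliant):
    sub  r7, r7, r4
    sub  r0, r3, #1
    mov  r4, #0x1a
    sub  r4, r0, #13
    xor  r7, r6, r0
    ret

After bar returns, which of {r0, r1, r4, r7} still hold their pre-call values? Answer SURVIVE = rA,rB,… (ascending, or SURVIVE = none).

prologue: push r0 → mem[0xe1]=0xa6, sp=0xe1
body[0] sub  r7, r7, r4 → r7=0x4b
body[1] sub  r0, r3, #1 → r0=0x8a
body[2] mov  r4, #0x1a → r4=0x1a
body[3] sub  r4, r0, #13 → r4=0x7d
body[4] xor  r7, r6, r0 → r7=0xeb
epilogue: pop r0=0xa6, sp=0xe2
r0: callee-saved, written=True
r1: caller-saved, written=False
r4: caller-saved, written=True
r7: caller-saved, written=True

SURVIVE = r0,r1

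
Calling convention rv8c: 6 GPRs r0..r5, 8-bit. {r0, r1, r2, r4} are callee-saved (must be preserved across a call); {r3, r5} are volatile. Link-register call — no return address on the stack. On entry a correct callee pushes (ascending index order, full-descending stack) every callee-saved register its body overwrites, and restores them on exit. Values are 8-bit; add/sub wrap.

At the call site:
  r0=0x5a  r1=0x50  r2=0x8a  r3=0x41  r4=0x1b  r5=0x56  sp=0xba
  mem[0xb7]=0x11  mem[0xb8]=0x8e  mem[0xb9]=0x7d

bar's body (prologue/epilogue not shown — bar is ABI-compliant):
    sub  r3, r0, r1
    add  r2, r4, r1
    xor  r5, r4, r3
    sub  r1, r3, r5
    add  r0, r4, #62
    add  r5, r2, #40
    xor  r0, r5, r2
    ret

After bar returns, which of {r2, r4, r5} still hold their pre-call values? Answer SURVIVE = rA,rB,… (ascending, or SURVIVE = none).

prologue: push r0 -> mem[0xb9]=0x5a, sp=0xb9
prologue: push r1 -> mem[0xb8]=0x50, sp=0xb8
prologue: push r2 -> mem[0xb7]=0x8a, sp=0xb7
body[0] sub  r3, r0, r1 -> r3=0x0a
body[1] add  r2, r4, r1 -> r2=0x6b
body[2] xor  r5, r4, r3 -> r5=0x11
body[3] sub  r1, r3, r5 -> r1=0xf9
body[4] add  r0, r4, #62 -> r0=0x59
body[5] add  r5, r2, #40 -> r5=0x93
body[6] xor  r0, r5, r2 -> r0=0xf8
epilogue: pop r2=0x8a, sp=0xb8
epilogue: pop r1=0x50, sp=0xb9
epilogue: pop r0=0x5a, sp=0xba
r2: callee-saved, written=True
r4: callee-saved, written=False
r5: caller-saved, written=True

SURVIVE = r2,r4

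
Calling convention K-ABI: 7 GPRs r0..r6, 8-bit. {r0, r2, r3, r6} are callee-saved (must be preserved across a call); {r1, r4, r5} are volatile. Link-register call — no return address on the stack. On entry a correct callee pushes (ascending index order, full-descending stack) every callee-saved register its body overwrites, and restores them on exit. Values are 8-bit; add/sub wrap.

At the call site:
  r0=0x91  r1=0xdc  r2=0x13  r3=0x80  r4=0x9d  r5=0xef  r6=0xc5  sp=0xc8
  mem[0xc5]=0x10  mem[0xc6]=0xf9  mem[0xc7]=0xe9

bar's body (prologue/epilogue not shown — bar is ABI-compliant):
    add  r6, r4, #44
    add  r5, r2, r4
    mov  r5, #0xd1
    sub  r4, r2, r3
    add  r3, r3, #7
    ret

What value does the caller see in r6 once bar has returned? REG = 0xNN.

prologue: push r3 -> mem[0xc7]=0x80, sp=0xc7
prologue: push r6 -> mem[0xc6]=0xc5, sp=0xc6
body[0] add  r6, r4, #44 -> r6=0xc9
body[1] add  r5, r2, r4 -> r5=0xb0
body[2] mov  r5, #0xd1 -> r5=0xd1
body[3] sub  r4, r2, r3 -> r4=0x93
body[4] add  r3, r3, #7 -> r3=0x87
epilogue: pop r6=0xc5, sp=0xc7
epilogue: pop r3=0x80, sp=0xc8
r6 is callee-saved -> restored

REG = 0xc5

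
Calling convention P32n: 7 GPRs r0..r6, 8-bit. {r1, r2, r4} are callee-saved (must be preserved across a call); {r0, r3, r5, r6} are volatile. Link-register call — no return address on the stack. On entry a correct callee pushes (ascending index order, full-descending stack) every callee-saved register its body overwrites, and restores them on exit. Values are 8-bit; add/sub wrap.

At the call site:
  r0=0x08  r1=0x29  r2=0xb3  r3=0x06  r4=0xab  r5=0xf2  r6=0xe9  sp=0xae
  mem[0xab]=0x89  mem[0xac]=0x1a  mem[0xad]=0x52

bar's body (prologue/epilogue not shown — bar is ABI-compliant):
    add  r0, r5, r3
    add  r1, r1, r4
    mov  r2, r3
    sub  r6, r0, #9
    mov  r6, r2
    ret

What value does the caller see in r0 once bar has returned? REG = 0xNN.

REG = 0xf8

prologue: push r1 → mem[0xad]=0x29, sp=0xad
prologue: push r2 → mem[0xac]=0xb3, sp=0xac
body[0] add  r0, r5, r3 → r0=0xf8
body[1] add  r1, r1, r4 → r1=0xd4
body[2] mov  r2, r3 → r2=0x06
body[3] sub  r6, r0, #9 → r6=0xef
body[4] mov  r6, r2 → r6=0x06
epilogue: pop r2=0xb3, sp=0xad
epilogue: pop r1=0x29, sp=0xae
r0 is caller-saved → body value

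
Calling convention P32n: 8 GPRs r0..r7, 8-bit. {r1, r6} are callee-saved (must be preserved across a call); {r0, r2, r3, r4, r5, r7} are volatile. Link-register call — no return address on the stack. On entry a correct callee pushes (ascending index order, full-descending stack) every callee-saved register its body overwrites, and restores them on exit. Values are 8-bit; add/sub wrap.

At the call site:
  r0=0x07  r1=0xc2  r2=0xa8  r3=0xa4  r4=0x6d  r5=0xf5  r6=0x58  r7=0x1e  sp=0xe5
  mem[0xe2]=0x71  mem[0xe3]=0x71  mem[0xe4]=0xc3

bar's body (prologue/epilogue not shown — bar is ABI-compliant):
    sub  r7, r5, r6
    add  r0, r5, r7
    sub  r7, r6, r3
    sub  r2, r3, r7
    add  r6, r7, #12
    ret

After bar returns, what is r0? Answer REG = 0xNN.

prologue: push r6 → mem[0xe4]=0x58, sp=0xe4
body[0] sub  r7, r5, r6 → r7=0x9d
body[1] add  r0, r5, r7 → r0=0x92
body[2] sub  r7, r6, r3 → r7=0xb4
body[3] sub  r2, r3, r7 → r2=0xf0
body[4] add  r6, r7, #12 → r6=0xc0
epilogue: pop r6=0x58, sp=0xe5
r0 is caller-saved → body value

REG = 0x92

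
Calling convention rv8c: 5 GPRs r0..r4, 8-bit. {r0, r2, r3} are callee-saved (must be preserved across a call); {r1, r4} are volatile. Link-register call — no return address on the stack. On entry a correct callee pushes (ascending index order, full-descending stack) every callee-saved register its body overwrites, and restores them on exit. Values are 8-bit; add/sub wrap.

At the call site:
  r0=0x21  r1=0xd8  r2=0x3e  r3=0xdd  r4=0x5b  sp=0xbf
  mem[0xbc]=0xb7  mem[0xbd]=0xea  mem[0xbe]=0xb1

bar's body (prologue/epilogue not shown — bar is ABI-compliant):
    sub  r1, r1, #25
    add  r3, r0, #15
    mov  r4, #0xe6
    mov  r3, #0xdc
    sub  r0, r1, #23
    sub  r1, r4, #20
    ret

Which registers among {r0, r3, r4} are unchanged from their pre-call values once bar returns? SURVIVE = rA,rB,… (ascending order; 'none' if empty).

prologue: push r0 → mem[0xbe]=0x21, sp=0xbe
prologue: push r3 → mem[0xbd]=0xdd, sp=0xbd
body[0] sub  r1, r1, #25 → r1=0xbf
body[1] add  r3, r0, #15 → r3=0x30
body[2] mov  r4, #0xe6 → r4=0xe6
body[3] mov  r3, #0xdc → r3=0xdc
body[4] sub  r0, r1, #23 → r0=0xa8
body[5] sub  r1, r4, #20 → r1=0xd2
epilogue: pop r3=0xdd, sp=0xbe
epilogue: pop r0=0x21, sp=0xbf
r0: callee-saved, written=True
r3: callee-saved, written=True
r4: caller-saved, written=True

SURVIVE = r0,r3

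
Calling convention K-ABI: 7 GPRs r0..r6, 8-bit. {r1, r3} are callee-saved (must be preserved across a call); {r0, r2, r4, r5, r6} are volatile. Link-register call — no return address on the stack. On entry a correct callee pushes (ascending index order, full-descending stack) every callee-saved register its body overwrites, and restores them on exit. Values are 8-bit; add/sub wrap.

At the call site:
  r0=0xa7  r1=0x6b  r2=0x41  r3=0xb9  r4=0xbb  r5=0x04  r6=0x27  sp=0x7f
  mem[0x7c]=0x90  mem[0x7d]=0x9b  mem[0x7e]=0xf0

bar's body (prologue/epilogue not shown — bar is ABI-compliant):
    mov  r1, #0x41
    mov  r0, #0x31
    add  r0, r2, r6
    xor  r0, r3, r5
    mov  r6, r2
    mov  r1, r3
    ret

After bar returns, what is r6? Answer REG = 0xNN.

prologue: push r1 → mem[0x7e]=0x6b, sp=0x7e
body[0] mov  r1, #0x41 → r1=0x41
body[1] mov  r0, #0x31 → r0=0x31
body[2] add  r0, r2, r6 → r0=0x68
body[3] xor  r0, r3, r5 → r0=0xbd
body[4] mov  r6, r2 → r6=0x41
body[5] mov  r1, r3 → r1=0xb9
epilogue: pop r1=0x6b, sp=0x7f
r6 is caller-saved → body value

REG = 0x41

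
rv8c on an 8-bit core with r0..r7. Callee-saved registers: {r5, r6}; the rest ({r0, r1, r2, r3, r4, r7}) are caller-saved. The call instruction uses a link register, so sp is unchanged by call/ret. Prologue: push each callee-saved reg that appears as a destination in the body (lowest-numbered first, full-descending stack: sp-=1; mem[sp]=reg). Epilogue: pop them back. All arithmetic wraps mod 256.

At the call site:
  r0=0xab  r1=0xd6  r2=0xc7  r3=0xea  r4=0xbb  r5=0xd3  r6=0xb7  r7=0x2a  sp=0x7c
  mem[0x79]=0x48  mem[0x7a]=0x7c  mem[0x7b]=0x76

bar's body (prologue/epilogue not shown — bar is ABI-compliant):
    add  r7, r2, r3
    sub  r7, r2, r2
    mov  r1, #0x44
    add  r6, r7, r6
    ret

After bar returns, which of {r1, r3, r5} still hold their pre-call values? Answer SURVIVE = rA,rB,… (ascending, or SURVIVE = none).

SURVIVE = r3,r5

prologue: push r6 -> mem[0x7b]=0xb7, sp=0x7b
body[0] add  r7, r2, r3 -> r7=0xb1
body[1] sub  r7, r2, r2 -> r7=0x00
body[2] mov  r1, #0x44 -> r1=0x44
body[3] add  r6, r7, r6 -> r6=0xb7
epilogue: pop r6=0xb7, sp=0x7c
r1: caller-saved, written=True
r3: caller-saved, written=False
r5: callee-saved, written=False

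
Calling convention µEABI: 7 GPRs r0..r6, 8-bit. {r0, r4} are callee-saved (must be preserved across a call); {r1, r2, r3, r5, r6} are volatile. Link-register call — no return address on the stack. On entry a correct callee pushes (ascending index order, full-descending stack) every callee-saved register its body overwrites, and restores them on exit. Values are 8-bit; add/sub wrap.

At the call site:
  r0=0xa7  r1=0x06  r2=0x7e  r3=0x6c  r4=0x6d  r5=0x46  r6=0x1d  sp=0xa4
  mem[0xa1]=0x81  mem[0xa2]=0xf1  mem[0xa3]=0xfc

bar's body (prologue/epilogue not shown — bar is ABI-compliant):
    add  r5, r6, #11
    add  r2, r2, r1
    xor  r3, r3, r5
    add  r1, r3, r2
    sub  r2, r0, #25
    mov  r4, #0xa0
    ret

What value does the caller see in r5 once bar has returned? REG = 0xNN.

REG = 0x28

prologue: push r4 → mem[0xa3]=0x6d, sp=0xa3
body[0] add  r5, r6, #11 → r5=0x28
body[1] add  r2, r2, r1 → r2=0x84
body[2] xor  r3, r3, r5 → r3=0x44
body[3] add  r1, r3, r2 → r1=0xc8
body[4] sub  r2, r0, #25 → r2=0x8e
body[5] mov  r4, #0xa0 → r4=0xa0
epilogue: pop r4=0x6d, sp=0xa4
r5 is caller-saved → body value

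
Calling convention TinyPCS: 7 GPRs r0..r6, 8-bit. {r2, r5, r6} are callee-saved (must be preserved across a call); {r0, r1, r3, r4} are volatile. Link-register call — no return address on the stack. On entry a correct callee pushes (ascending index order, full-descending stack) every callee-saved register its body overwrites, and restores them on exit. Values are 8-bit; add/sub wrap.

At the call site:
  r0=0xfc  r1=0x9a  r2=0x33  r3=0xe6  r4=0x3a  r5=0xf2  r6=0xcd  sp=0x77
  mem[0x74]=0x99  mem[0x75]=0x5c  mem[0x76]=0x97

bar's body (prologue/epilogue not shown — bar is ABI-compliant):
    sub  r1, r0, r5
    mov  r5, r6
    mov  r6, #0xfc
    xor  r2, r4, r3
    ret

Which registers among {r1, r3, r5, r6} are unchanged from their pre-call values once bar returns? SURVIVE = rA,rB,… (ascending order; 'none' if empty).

prologue: push r2 -> mem[0x76]=0x33, sp=0x76
prologue: push r5 -> mem[0x75]=0xf2, sp=0x75
prologue: push r6 -> mem[0x74]=0xcd, sp=0x74
body[0] sub  r1, r0, r5 -> r1=0x0a
body[1] mov  r5, r6 -> r5=0xcd
body[2] mov  r6, #0xfc -> r6=0xfc
body[3] xor  r2, r4, r3 -> r2=0xdc
epilogue: pop r6=0xcd, sp=0x75
epilogue: pop r5=0xf2, sp=0x76
epilogue: pop r2=0x33, sp=0x77
r1: caller-saved, written=True
r3: caller-saved, written=False
r5: callee-saved, written=True
r6: callee-saved, written=True

SURVIVE = r3,r5,r6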